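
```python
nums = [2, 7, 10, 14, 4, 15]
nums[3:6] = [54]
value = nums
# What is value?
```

nums starts as [2, 7, 10, 14, 4, 15] (length 6). The slice nums[3:6] covers indices [3, 4, 5] with values [14, 4, 15]. Replacing that slice with [54] (different length) produces [2, 7, 10, 54].

[2, 7, 10, 54]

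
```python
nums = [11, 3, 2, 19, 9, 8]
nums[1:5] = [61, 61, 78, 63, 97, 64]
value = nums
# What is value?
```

nums starts as [11, 3, 2, 19, 9, 8] (length 6). The slice nums[1:5] covers indices [1, 2, 3, 4] with values [3, 2, 19, 9]. Replacing that slice with [61, 61, 78, 63, 97, 64] (different length) produces [11, 61, 61, 78, 63, 97, 64, 8].

[11, 61, 61, 78, 63, 97, 64, 8]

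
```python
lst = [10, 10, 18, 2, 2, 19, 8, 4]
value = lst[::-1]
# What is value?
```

lst has length 8. The slice lst[::-1] selects indices [7, 6, 5, 4, 3, 2, 1, 0] (7->4, 6->8, 5->19, 4->2, 3->2, 2->18, 1->10, 0->10), giving [4, 8, 19, 2, 2, 18, 10, 10].

[4, 8, 19, 2, 2, 18, 10, 10]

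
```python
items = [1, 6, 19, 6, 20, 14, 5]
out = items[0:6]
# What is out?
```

items has length 7. The slice items[0:6] selects indices [0, 1, 2, 3, 4, 5] (0->1, 1->6, 2->19, 3->6, 4->20, 5->14), giving [1, 6, 19, 6, 20, 14].

[1, 6, 19, 6, 20, 14]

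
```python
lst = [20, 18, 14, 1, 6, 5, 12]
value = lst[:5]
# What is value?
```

lst has length 7. The slice lst[:5] selects indices [0, 1, 2, 3, 4] (0->20, 1->18, 2->14, 3->1, 4->6), giving [20, 18, 14, 1, 6].

[20, 18, 14, 1, 6]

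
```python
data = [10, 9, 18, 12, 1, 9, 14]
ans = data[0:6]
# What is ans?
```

data has length 7. The slice data[0:6] selects indices [0, 1, 2, 3, 4, 5] (0->10, 1->9, 2->18, 3->12, 4->1, 5->9), giving [10, 9, 18, 12, 1, 9].

[10, 9, 18, 12, 1, 9]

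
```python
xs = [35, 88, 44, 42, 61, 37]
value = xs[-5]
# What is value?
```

xs has length 6. Negative index -5 maps to positive index 6 + (-5) = 1. xs[1] = 88.

88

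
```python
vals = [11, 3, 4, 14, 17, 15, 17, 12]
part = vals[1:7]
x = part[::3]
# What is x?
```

vals has length 8. The slice vals[1:7] selects indices [1, 2, 3, 4, 5, 6] (1->3, 2->4, 3->14, 4->17, 5->15, 6->17), giving [3, 4, 14, 17, 15, 17]. So part = [3, 4, 14, 17, 15, 17]. part has length 6. The slice part[::3] selects indices [0, 3] (0->3, 3->17), giving [3, 17].

[3, 17]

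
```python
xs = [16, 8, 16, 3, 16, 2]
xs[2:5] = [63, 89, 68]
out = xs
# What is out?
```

xs starts as [16, 8, 16, 3, 16, 2] (length 6). The slice xs[2:5] covers indices [2, 3, 4] with values [16, 3, 16]. Replacing that slice with [63, 89, 68] (same length) produces [16, 8, 63, 89, 68, 2].

[16, 8, 63, 89, 68, 2]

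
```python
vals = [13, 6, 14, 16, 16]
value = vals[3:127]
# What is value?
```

vals has length 5. The slice vals[3:127] selects indices [3, 4] (3->16, 4->16), giving [16, 16].

[16, 16]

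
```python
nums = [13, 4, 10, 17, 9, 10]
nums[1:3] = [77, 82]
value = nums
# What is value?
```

nums starts as [13, 4, 10, 17, 9, 10] (length 6). The slice nums[1:3] covers indices [1, 2] with values [4, 10]. Replacing that slice with [77, 82] (same length) produces [13, 77, 82, 17, 9, 10].

[13, 77, 82, 17, 9, 10]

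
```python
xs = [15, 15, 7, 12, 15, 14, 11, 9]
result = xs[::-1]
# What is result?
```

xs has length 8. The slice xs[::-1] selects indices [7, 6, 5, 4, 3, 2, 1, 0] (7->9, 6->11, 5->14, 4->15, 3->12, 2->7, 1->15, 0->15), giving [9, 11, 14, 15, 12, 7, 15, 15].

[9, 11, 14, 15, 12, 7, 15, 15]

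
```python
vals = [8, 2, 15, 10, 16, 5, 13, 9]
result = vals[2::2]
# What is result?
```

vals has length 8. The slice vals[2::2] selects indices [2, 4, 6] (2->15, 4->16, 6->13), giving [15, 16, 13].

[15, 16, 13]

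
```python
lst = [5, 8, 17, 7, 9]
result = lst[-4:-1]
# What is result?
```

lst has length 5. The slice lst[-4:-1] selects indices [1, 2, 3] (1->8, 2->17, 3->7), giving [8, 17, 7].

[8, 17, 7]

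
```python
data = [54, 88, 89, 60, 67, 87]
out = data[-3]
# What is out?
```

data has length 6. Negative index -3 maps to positive index 6 + (-3) = 3. data[3] = 60.

60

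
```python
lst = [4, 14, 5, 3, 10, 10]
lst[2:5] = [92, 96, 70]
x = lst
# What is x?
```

lst starts as [4, 14, 5, 3, 10, 10] (length 6). The slice lst[2:5] covers indices [2, 3, 4] with values [5, 3, 10]. Replacing that slice with [92, 96, 70] (same length) produces [4, 14, 92, 96, 70, 10].

[4, 14, 92, 96, 70, 10]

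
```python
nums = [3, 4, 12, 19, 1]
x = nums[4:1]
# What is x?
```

nums has length 5. The slice nums[4:1] resolves to an empty index range, so the result is [].

[]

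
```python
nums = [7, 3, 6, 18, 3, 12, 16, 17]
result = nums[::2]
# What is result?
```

nums has length 8. The slice nums[::2] selects indices [0, 2, 4, 6] (0->7, 2->6, 4->3, 6->16), giving [7, 6, 3, 16].

[7, 6, 3, 16]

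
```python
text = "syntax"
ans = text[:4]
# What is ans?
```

text has length 6. The slice text[:4] selects indices [0, 1, 2, 3] (0->'s', 1->'y', 2->'n', 3->'t'), giving 'synt'.

'synt'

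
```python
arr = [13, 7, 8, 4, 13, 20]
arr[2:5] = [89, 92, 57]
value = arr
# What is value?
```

arr starts as [13, 7, 8, 4, 13, 20] (length 6). The slice arr[2:5] covers indices [2, 3, 4] with values [8, 4, 13]. Replacing that slice with [89, 92, 57] (same length) produces [13, 7, 89, 92, 57, 20].

[13, 7, 89, 92, 57, 20]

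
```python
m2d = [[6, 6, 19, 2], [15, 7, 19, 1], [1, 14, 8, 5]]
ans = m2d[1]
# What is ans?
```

m2d has 3 rows. Row 1 is [15, 7, 19, 1].

[15, 7, 19, 1]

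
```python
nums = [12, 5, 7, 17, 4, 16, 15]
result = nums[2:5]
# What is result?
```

nums has length 7. The slice nums[2:5] selects indices [2, 3, 4] (2->7, 3->17, 4->4), giving [7, 17, 4].

[7, 17, 4]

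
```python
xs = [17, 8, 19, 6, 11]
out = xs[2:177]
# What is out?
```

xs has length 5. The slice xs[2:177] selects indices [2, 3, 4] (2->19, 3->6, 4->11), giving [19, 6, 11].

[19, 6, 11]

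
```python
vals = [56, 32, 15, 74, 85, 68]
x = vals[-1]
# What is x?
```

vals has length 6. Negative index -1 maps to positive index 6 + (-1) = 5. vals[5] = 68.

68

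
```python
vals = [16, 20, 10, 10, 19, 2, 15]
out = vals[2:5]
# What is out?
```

vals has length 7. The slice vals[2:5] selects indices [2, 3, 4] (2->10, 3->10, 4->19), giving [10, 10, 19].

[10, 10, 19]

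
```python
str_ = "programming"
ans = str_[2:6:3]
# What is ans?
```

str_ has length 11. The slice str_[2:6:3] selects indices [2, 5] (2->'o', 5->'a'), giving 'oa'.

'oa'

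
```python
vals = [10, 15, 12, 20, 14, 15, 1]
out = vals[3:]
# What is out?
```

vals has length 7. The slice vals[3:] selects indices [3, 4, 5, 6] (3->20, 4->14, 5->15, 6->1), giving [20, 14, 15, 1].

[20, 14, 15, 1]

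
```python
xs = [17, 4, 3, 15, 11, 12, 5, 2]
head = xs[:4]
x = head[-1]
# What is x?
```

xs has length 8. The slice xs[:4] selects indices [0, 1, 2, 3] (0->17, 1->4, 2->3, 3->15), giving [17, 4, 3, 15]. So head = [17, 4, 3, 15]. Then head[-1] = 15.

15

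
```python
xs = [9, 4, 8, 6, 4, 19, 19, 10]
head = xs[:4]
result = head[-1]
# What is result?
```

xs has length 8. The slice xs[:4] selects indices [0, 1, 2, 3] (0->9, 1->4, 2->8, 3->6), giving [9, 4, 8, 6]. So head = [9, 4, 8, 6]. Then head[-1] = 6.

6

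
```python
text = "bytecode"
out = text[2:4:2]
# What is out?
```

text has length 8. The slice text[2:4:2] selects indices [2] (2->'t'), giving 't'.

't'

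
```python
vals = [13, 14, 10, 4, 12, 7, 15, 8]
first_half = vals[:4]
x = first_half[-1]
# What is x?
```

vals has length 8. The slice vals[:4] selects indices [0, 1, 2, 3] (0->13, 1->14, 2->10, 3->4), giving [13, 14, 10, 4]. So first_half = [13, 14, 10, 4]. Then first_half[-1] = 4.

4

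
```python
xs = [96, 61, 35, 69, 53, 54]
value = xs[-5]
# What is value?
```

xs has length 6. Negative index -5 maps to positive index 6 + (-5) = 1. xs[1] = 61.

61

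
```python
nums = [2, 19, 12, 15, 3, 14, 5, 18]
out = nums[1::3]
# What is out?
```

nums has length 8. The slice nums[1::3] selects indices [1, 4, 7] (1->19, 4->3, 7->18), giving [19, 3, 18].

[19, 3, 18]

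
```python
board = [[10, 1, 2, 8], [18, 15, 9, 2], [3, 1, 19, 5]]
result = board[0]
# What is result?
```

board has 3 rows. Row 0 is [10, 1, 2, 8].

[10, 1, 2, 8]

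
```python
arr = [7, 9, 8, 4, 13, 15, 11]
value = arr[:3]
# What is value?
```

arr has length 7. The slice arr[:3] selects indices [0, 1, 2] (0->7, 1->9, 2->8), giving [7, 9, 8].

[7, 9, 8]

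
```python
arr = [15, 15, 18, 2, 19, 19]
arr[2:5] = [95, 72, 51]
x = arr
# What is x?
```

arr starts as [15, 15, 18, 2, 19, 19] (length 6). The slice arr[2:5] covers indices [2, 3, 4] with values [18, 2, 19]. Replacing that slice with [95, 72, 51] (same length) produces [15, 15, 95, 72, 51, 19].

[15, 15, 95, 72, 51, 19]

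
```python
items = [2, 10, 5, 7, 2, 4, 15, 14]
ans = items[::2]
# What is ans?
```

items has length 8. The slice items[::2] selects indices [0, 2, 4, 6] (0->2, 2->5, 4->2, 6->15), giving [2, 5, 2, 15].

[2, 5, 2, 15]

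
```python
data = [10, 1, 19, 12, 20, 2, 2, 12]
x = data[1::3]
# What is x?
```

data has length 8. The slice data[1::3] selects indices [1, 4, 7] (1->1, 4->20, 7->12), giving [1, 20, 12].

[1, 20, 12]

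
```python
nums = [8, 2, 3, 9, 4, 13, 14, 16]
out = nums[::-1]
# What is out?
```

nums has length 8. The slice nums[::-1] selects indices [7, 6, 5, 4, 3, 2, 1, 0] (7->16, 6->14, 5->13, 4->4, 3->9, 2->3, 1->2, 0->8), giving [16, 14, 13, 4, 9, 3, 2, 8].

[16, 14, 13, 4, 9, 3, 2, 8]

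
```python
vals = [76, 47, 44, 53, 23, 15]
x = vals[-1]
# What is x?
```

vals has length 6. Negative index -1 maps to positive index 6 + (-1) = 5. vals[5] = 15.

15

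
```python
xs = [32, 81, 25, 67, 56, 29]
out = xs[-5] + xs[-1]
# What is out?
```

xs has length 6. Negative index -5 maps to positive index 6 + (-5) = 1. xs[1] = 81.
xs has length 6. Negative index -1 maps to positive index 6 + (-1) = 5. xs[5] = 29.
Sum: 81 + 29 = 110.

110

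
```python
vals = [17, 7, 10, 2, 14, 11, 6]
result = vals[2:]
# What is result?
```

vals has length 7. The slice vals[2:] selects indices [2, 3, 4, 5, 6] (2->10, 3->2, 4->14, 5->11, 6->6), giving [10, 2, 14, 11, 6].

[10, 2, 14, 11, 6]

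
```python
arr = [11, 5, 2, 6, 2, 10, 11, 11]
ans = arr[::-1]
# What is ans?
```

arr has length 8. The slice arr[::-1] selects indices [7, 6, 5, 4, 3, 2, 1, 0] (7->11, 6->11, 5->10, 4->2, 3->6, 2->2, 1->5, 0->11), giving [11, 11, 10, 2, 6, 2, 5, 11].

[11, 11, 10, 2, 6, 2, 5, 11]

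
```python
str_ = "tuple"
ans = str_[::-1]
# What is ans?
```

str_ has length 5. The slice str_[::-1] selects indices [4, 3, 2, 1, 0] (4->'e', 3->'l', 2->'p', 1->'u', 0->'t'), giving 'elput'.

'elput'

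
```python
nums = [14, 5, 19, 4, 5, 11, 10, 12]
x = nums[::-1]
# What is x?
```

nums has length 8. The slice nums[::-1] selects indices [7, 6, 5, 4, 3, 2, 1, 0] (7->12, 6->10, 5->11, 4->5, 3->4, 2->19, 1->5, 0->14), giving [12, 10, 11, 5, 4, 19, 5, 14].

[12, 10, 11, 5, 4, 19, 5, 14]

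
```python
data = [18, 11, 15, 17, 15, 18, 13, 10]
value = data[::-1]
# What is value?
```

data has length 8. The slice data[::-1] selects indices [7, 6, 5, 4, 3, 2, 1, 0] (7->10, 6->13, 5->18, 4->15, 3->17, 2->15, 1->11, 0->18), giving [10, 13, 18, 15, 17, 15, 11, 18].

[10, 13, 18, 15, 17, 15, 11, 18]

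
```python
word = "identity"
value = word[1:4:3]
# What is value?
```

word has length 8. The slice word[1:4:3] selects indices [1] (1->'d'), giving 'd'.

'd'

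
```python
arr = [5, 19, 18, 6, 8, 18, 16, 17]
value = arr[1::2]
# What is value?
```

arr has length 8. The slice arr[1::2] selects indices [1, 3, 5, 7] (1->19, 3->6, 5->18, 7->17), giving [19, 6, 18, 17].

[19, 6, 18, 17]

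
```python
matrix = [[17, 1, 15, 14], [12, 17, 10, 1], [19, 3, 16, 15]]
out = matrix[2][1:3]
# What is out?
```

matrix[2] = [19, 3, 16, 15]. matrix[2] has length 4. The slice matrix[2][1:3] selects indices [1, 2] (1->3, 2->16), giving [3, 16].

[3, 16]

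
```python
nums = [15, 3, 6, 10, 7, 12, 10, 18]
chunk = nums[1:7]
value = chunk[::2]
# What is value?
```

nums has length 8. The slice nums[1:7] selects indices [1, 2, 3, 4, 5, 6] (1->3, 2->6, 3->10, 4->7, 5->12, 6->10), giving [3, 6, 10, 7, 12, 10]. So chunk = [3, 6, 10, 7, 12, 10]. chunk has length 6. The slice chunk[::2] selects indices [0, 2, 4] (0->3, 2->10, 4->12), giving [3, 10, 12].

[3, 10, 12]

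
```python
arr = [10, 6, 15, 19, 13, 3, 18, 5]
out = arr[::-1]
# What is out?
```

arr has length 8. The slice arr[::-1] selects indices [7, 6, 5, 4, 3, 2, 1, 0] (7->5, 6->18, 5->3, 4->13, 3->19, 2->15, 1->6, 0->10), giving [5, 18, 3, 13, 19, 15, 6, 10].

[5, 18, 3, 13, 19, 15, 6, 10]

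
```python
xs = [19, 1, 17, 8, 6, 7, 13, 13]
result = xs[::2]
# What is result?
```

xs has length 8. The slice xs[::2] selects indices [0, 2, 4, 6] (0->19, 2->17, 4->6, 6->13), giving [19, 17, 6, 13].

[19, 17, 6, 13]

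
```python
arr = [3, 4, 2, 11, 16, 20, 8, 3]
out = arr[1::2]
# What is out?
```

arr has length 8. The slice arr[1::2] selects indices [1, 3, 5, 7] (1->4, 3->11, 5->20, 7->3), giving [4, 11, 20, 3].

[4, 11, 20, 3]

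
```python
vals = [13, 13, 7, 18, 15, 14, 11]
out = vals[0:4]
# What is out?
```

vals has length 7. The slice vals[0:4] selects indices [0, 1, 2, 3] (0->13, 1->13, 2->7, 3->18), giving [13, 13, 7, 18].

[13, 13, 7, 18]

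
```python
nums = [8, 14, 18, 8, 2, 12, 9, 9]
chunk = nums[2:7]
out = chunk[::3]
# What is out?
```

nums has length 8. The slice nums[2:7] selects indices [2, 3, 4, 5, 6] (2->18, 3->8, 4->2, 5->12, 6->9), giving [18, 8, 2, 12, 9]. So chunk = [18, 8, 2, 12, 9]. chunk has length 5. The slice chunk[::3] selects indices [0, 3] (0->18, 3->12), giving [18, 12].

[18, 12]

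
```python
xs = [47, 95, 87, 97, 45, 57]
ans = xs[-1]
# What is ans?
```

xs has length 6. Negative index -1 maps to positive index 6 + (-1) = 5. xs[5] = 57.

57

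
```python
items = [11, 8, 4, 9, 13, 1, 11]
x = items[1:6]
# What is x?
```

items has length 7. The slice items[1:6] selects indices [1, 2, 3, 4, 5] (1->8, 2->4, 3->9, 4->13, 5->1), giving [8, 4, 9, 13, 1].

[8, 4, 9, 13, 1]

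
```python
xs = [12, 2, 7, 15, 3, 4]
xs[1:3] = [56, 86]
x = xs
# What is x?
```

xs starts as [12, 2, 7, 15, 3, 4] (length 6). The slice xs[1:3] covers indices [1, 2] with values [2, 7]. Replacing that slice with [56, 86] (same length) produces [12, 56, 86, 15, 3, 4].

[12, 56, 86, 15, 3, 4]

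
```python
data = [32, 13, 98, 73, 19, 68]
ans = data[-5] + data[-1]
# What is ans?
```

data has length 6. Negative index -5 maps to positive index 6 + (-5) = 1. data[1] = 13.
data has length 6. Negative index -1 maps to positive index 6 + (-1) = 5. data[5] = 68.
Sum: 13 + 68 = 81.

81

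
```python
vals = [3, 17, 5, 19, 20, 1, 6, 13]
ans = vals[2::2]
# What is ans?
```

vals has length 8. The slice vals[2::2] selects indices [2, 4, 6] (2->5, 4->20, 6->6), giving [5, 20, 6].

[5, 20, 6]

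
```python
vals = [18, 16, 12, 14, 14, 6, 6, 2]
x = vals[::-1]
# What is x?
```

vals has length 8. The slice vals[::-1] selects indices [7, 6, 5, 4, 3, 2, 1, 0] (7->2, 6->6, 5->6, 4->14, 3->14, 2->12, 1->16, 0->18), giving [2, 6, 6, 14, 14, 12, 16, 18].

[2, 6, 6, 14, 14, 12, 16, 18]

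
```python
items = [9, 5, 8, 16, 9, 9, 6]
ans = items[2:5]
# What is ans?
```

items has length 7. The slice items[2:5] selects indices [2, 3, 4] (2->8, 3->16, 4->9), giving [8, 16, 9].

[8, 16, 9]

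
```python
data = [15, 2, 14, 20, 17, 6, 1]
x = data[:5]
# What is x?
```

data has length 7. The slice data[:5] selects indices [0, 1, 2, 3, 4] (0->15, 1->2, 2->14, 3->20, 4->17), giving [15, 2, 14, 20, 17].

[15, 2, 14, 20, 17]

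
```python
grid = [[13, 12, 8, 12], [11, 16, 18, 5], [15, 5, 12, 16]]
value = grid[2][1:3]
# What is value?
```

grid[2] = [15, 5, 12, 16]. grid[2] has length 4. The slice grid[2][1:3] selects indices [1, 2] (1->5, 2->12), giving [5, 12].

[5, 12]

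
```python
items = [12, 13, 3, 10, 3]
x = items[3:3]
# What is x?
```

items has length 5. The slice items[3:3] resolves to an empty index range, so the result is [].

[]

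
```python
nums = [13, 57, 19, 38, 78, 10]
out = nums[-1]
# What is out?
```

nums has length 6. Negative index -1 maps to positive index 6 + (-1) = 5. nums[5] = 10.

10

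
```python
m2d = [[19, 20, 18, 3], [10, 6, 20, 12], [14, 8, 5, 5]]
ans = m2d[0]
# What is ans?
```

m2d has 3 rows. Row 0 is [19, 20, 18, 3].

[19, 20, 18, 3]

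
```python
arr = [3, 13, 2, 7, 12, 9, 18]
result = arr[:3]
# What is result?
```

arr has length 7. The slice arr[:3] selects indices [0, 1, 2] (0->3, 1->13, 2->2), giving [3, 13, 2].

[3, 13, 2]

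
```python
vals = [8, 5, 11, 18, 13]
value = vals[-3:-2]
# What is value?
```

vals has length 5. The slice vals[-3:-2] selects indices [2] (2->11), giving [11].

[11]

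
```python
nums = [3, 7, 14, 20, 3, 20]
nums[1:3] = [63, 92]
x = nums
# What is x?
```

nums starts as [3, 7, 14, 20, 3, 20] (length 6). The slice nums[1:3] covers indices [1, 2] with values [7, 14]. Replacing that slice with [63, 92] (same length) produces [3, 63, 92, 20, 3, 20].

[3, 63, 92, 20, 3, 20]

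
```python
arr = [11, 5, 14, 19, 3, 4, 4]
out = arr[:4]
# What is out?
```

arr has length 7. The slice arr[:4] selects indices [0, 1, 2, 3] (0->11, 1->5, 2->14, 3->19), giving [11, 5, 14, 19].

[11, 5, 14, 19]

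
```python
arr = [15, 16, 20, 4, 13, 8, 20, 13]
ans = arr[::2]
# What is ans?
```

arr has length 8. The slice arr[::2] selects indices [0, 2, 4, 6] (0->15, 2->20, 4->13, 6->20), giving [15, 20, 13, 20].

[15, 20, 13, 20]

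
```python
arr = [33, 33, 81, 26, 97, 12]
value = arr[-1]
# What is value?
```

arr has length 6. Negative index -1 maps to positive index 6 + (-1) = 5. arr[5] = 12.

12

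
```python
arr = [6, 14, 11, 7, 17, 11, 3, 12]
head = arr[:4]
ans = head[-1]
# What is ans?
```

arr has length 8. The slice arr[:4] selects indices [0, 1, 2, 3] (0->6, 1->14, 2->11, 3->7), giving [6, 14, 11, 7]. So head = [6, 14, 11, 7]. Then head[-1] = 7.

7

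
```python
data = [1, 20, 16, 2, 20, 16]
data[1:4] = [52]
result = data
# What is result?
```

data starts as [1, 20, 16, 2, 20, 16] (length 6). The slice data[1:4] covers indices [1, 2, 3] with values [20, 16, 2]. Replacing that slice with [52] (different length) produces [1, 52, 20, 16].

[1, 52, 20, 16]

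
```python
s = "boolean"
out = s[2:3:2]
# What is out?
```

s has length 7. The slice s[2:3:2] selects indices [2] (2->'o'), giving 'o'.

'o'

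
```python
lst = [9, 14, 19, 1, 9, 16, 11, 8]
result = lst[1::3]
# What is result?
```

lst has length 8. The slice lst[1::3] selects indices [1, 4, 7] (1->14, 4->9, 7->8), giving [14, 9, 8].

[14, 9, 8]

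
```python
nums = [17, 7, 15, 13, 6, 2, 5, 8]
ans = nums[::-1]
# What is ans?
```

nums has length 8. The slice nums[::-1] selects indices [7, 6, 5, 4, 3, 2, 1, 0] (7->8, 6->5, 5->2, 4->6, 3->13, 2->15, 1->7, 0->17), giving [8, 5, 2, 6, 13, 15, 7, 17].

[8, 5, 2, 6, 13, 15, 7, 17]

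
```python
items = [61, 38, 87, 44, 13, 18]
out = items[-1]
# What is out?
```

items has length 6. Negative index -1 maps to positive index 6 + (-1) = 5. items[5] = 18.

18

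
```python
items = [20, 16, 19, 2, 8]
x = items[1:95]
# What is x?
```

items has length 5. The slice items[1:95] selects indices [1, 2, 3, 4] (1->16, 2->19, 3->2, 4->8), giving [16, 19, 2, 8].

[16, 19, 2, 8]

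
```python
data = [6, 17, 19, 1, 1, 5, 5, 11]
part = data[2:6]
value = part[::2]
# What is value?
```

data has length 8. The slice data[2:6] selects indices [2, 3, 4, 5] (2->19, 3->1, 4->1, 5->5), giving [19, 1, 1, 5]. So part = [19, 1, 1, 5]. part has length 4. The slice part[::2] selects indices [0, 2] (0->19, 2->1), giving [19, 1].

[19, 1]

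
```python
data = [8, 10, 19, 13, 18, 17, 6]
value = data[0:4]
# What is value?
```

data has length 7. The slice data[0:4] selects indices [0, 1, 2, 3] (0->8, 1->10, 2->19, 3->13), giving [8, 10, 19, 13].

[8, 10, 19, 13]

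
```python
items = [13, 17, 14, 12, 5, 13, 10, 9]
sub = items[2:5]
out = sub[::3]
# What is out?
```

items has length 8. The slice items[2:5] selects indices [2, 3, 4] (2->14, 3->12, 4->5), giving [14, 12, 5]. So sub = [14, 12, 5]. sub has length 3. The slice sub[::3] selects indices [0] (0->14), giving [14].

[14]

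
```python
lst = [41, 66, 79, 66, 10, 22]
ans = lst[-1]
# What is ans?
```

lst has length 6. Negative index -1 maps to positive index 6 + (-1) = 5. lst[5] = 22.

22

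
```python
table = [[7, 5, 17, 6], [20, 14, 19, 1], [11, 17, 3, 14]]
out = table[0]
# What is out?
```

table has 3 rows. Row 0 is [7, 5, 17, 6].

[7, 5, 17, 6]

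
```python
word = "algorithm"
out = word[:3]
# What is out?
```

word has length 9. The slice word[:3] selects indices [0, 1, 2] (0->'a', 1->'l', 2->'g'), giving 'alg'.

'alg'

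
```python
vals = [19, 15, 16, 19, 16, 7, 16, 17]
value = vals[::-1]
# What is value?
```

vals has length 8. The slice vals[::-1] selects indices [7, 6, 5, 4, 3, 2, 1, 0] (7->17, 6->16, 5->7, 4->16, 3->19, 2->16, 1->15, 0->19), giving [17, 16, 7, 16, 19, 16, 15, 19].

[17, 16, 7, 16, 19, 16, 15, 19]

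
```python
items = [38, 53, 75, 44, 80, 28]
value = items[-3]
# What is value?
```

items has length 6. Negative index -3 maps to positive index 6 + (-3) = 3. items[3] = 44.

44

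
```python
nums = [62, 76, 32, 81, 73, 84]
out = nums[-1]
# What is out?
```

nums has length 6. Negative index -1 maps to positive index 6 + (-1) = 5. nums[5] = 84.

84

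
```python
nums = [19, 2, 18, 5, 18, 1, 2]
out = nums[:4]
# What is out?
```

nums has length 7. The slice nums[:4] selects indices [0, 1, 2, 3] (0->19, 1->2, 2->18, 3->5), giving [19, 2, 18, 5].

[19, 2, 18, 5]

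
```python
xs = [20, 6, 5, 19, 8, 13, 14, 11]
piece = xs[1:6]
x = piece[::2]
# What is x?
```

xs has length 8. The slice xs[1:6] selects indices [1, 2, 3, 4, 5] (1->6, 2->5, 3->19, 4->8, 5->13), giving [6, 5, 19, 8, 13]. So piece = [6, 5, 19, 8, 13]. piece has length 5. The slice piece[::2] selects indices [0, 2, 4] (0->6, 2->19, 4->13), giving [6, 19, 13].

[6, 19, 13]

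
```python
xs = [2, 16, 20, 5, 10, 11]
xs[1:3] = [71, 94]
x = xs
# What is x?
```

xs starts as [2, 16, 20, 5, 10, 11] (length 6). The slice xs[1:3] covers indices [1, 2] with values [16, 20]. Replacing that slice with [71, 94] (same length) produces [2, 71, 94, 5, 10, 11].

[2, 71, 94, 5, 10, 11]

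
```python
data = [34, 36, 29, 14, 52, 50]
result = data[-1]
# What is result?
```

data has length 6. Negative index -1 maps to positive index 6 + (-1) = 5. data[5] = 50.

50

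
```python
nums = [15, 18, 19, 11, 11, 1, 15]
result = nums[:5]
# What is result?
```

nums has length 7. The slice nums[:5] selects indices [0, 1, 2, 3, 4] (0->15, 1->18, 2->19, 3->11, 4->11), giving [15, 18, 19, 11, 11].

[15, 18, 19, 11, 11]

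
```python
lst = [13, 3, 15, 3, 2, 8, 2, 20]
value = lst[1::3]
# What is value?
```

lst has length 8. The slice lst[1::3] selects indices [1, 4, 7] (1->3, 4->2, 7->20), giving [3, 2, 20].

[3, 2, 20]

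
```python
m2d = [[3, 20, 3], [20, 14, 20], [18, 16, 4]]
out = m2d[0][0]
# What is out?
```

m2d[0] = [3, 20, 3]. Taking column 0 of that row yields 3.

3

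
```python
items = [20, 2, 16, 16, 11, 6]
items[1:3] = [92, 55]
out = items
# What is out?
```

items starts as [20, 2, 16, 16, 11, 6] (length 6). The slice items[1:3] covers indices [1, 2] with values [2, 16]. Replacing that slice with [92, 55] (same length) produces [20, 92, 55, 16, 11, 6].

[20, 92, 55, 16, 11, 6]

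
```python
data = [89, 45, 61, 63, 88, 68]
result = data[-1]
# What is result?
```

data has length 6. Negative index -1 maps to positive index 6 + (-1) = 5. data[5] = 68.

68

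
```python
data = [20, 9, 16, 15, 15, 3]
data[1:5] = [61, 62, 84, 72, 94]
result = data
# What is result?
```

data starts as [20, 9, 16, 15, 15, 3] (length 6). The slice data[1:5] covers indices [1, 2, 3, 4] with values [9, 16, 15, 15]. Replacing that slice with [61, 62, 84, 72, 94] (different length) produces [20, 61, 62, 84, 72, 94, 3].

[20, 61, 62, 84, 72, 94, 3]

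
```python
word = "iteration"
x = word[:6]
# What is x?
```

word has length 9. The slice word[:6] selects indices [0, 1, 2, 3, 4, 5] (0->'i', 1->'t', 2->'e', 3->'r', 4->'a', 5->'t'), giving 'iterat'.

'iterat'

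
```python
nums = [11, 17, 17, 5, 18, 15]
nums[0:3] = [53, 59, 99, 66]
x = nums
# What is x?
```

nums starts as [11, 17, 17, 5, 18, 15] (length 6). The slice nums[0:3] covers indices [0, 1, 2] with values [11, 17, 17]. Replacing that slice with [53, 59, 99, 66] (different length) produces [53, 59, 99, 66, 5, 18, 15].

[53, 59, 99, 66, 5, 18, 15]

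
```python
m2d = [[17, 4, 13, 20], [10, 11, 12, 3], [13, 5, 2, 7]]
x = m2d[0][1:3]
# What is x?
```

m2d[0] = [17, 4, 13, 20]. m2d[0] has length 4. The slice m2d[0][1:3] selects indices [1, 2] (1->4, 2->13), giving [4, 13].

[4, 13]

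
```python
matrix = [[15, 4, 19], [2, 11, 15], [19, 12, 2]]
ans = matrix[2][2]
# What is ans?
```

matrix[2] = [19, 12, 2]. Taking column 2 of that row yields 2.

2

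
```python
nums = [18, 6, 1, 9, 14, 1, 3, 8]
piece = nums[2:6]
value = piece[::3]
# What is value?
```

nums has length 8. The slice nums[2:6] selects indices [2, 3, 4, 5] (2->1, 3->9, 4->14, 5->1), giving [1, 9, 14, 1]. So piece = [1, 9, 14, 1]. piece has length 4. The slice piece[::3] selects indices [0, 3] (0->1, 3->1), giving [1, 1].

[1, 1]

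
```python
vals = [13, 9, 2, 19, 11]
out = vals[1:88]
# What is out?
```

vals has length 5. The slice vals[1:88] selects indices [1, 2, 3, 4] (1->9, 2->2, 3->19, 4->11), giving [9, 2, 19, 11].

[9, 2, 19, 11]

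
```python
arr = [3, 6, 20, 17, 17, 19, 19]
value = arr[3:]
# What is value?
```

arr has length 7. The slice arr[3:] selects indices [3, 4, 5, 6] (3->17, 4->17, 5->19, 6->19), giving [17, 17, 19, 19].

[17, 17, 19, 19]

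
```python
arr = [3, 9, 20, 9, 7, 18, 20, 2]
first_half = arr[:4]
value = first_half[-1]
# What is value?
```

arr has length 8. The slice arr[:4] selects indices [0, 1, 2, 3] (0->3, 1->9, 2->20, 3->9), giving [3, 9, 20, 9]. So first_half = [3, 9, 20, 9]. Then first_half[-1] = 9.

9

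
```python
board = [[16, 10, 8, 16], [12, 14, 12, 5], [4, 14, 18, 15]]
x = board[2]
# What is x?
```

board has 3 rows. Row 2 is [4, 14, 18, 15].

[4, 14, 18, 15]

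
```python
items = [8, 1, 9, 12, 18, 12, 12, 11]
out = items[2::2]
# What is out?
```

items has length 8. The slice items[2::2] selects indices [2, 4, 6] (2->9, 4->18, 6->12), giving [9, 18, 12].

[9, 18, 12]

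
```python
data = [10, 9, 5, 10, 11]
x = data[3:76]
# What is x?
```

data has length 5. The slice data[3:76] selects indices [3, 4] (3->10, 4->11), giving [10, 11].

[10, 11]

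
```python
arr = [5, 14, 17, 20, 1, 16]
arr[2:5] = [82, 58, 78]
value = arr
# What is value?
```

arr starts as [5, 14, 17, 20, 1, 16] (length 6). The slice arr[2:5] covers indices [2, 3, 4] with values [17, 20, 1]. Replacing that slice with [82, 58, 78] (same length) produces [5, 14, 82, 58, 78, 16].

[5, 14, 82, 58, 78, 16]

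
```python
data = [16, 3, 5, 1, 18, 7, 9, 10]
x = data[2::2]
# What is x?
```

data has length 8. The slice data[2::2] selects indices [2, 4, 6] (2->5, 4->18, 6->9), giving [5, 18, 9].

[5, 18, 9]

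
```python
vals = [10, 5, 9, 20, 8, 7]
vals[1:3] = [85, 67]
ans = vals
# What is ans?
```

vals starts as [10, 5, 9, 20, 8, 7] (length 6). The slice vals[1:3] covers indices [1, 2] with values [5, 9]. Replacing that slice with [85, 67] (same length) produces [10, 85, 67, 20, 8, 7].

[10, 85, 67, 20, 8, 7]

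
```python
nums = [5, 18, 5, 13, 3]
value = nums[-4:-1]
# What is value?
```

nums has length 5. The slice nums[-4:-1] selects indices [1, 2, 3] (1->18, 2->5, 3->13), giving [18, 5, 13].

[18, 5, 13]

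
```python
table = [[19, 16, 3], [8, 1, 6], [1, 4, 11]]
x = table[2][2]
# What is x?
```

table[2] = [1, 4, 11]. Taking column 2 of that row yields 11.

11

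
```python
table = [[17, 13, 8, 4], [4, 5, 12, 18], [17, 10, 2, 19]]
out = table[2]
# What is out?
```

table has 3 rows. Row 2 is [17, 10, 2, 19].

[17, 10, 2, 19]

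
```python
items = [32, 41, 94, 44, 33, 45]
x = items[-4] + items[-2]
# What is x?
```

items has length 6. Negative index -4 maps to positive index 6 + (-4) = 2. items[2] = 94.
items has length 6. Negative index -2 maps to positive index 6 + (-2) = 4. items[4] = 33.
Sum: 94 + 33 = 127.

127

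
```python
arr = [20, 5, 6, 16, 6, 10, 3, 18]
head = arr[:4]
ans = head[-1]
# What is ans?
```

arr has length 8. The slice arr[:4] selects indices [0, 1, 2, 3] (0->20, 1->5, 2->6, 3->16), giving [20, 5, 6, 16]. So head = [20, 5, 6, 16]. Then head[-1] = 16.

16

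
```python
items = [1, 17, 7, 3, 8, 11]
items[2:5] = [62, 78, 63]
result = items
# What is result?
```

items starts as [1, 17, 7, 3, 8, 11] (length 6). The slice items[2:5] covers indices [2, 3, 4] with values [7, 3, 8]. Replacing that slice with [62, 78, 63] (same length) produces [1, 17, 62, 78, 63, 11].

[1, 17, 62, 78, 63, 11]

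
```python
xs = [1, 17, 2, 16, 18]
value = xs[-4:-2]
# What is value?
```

xs has length 5. The slice xs[-4:-2] selects indices [1, 2] (1->17, 2->2), giving [17, 2].

[17, 2]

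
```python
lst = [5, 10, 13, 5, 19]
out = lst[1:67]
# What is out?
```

lst has length 5. The slice lst[1:67] selects indices [1, 2, 3, 4] (1->10, 2->13, 3->5, 4->19), giving [10, 13, 5, 19].

[10, 13, 5, 19]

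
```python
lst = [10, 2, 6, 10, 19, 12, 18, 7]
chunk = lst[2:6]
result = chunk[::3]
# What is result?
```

lst has length 8. The slice lst[2:6] selects indices [2, 3, 4, 5] (2->6, 3->10, 4->19, 5->12), giving [6, 10, 19, 12]. So chunk = [6, 10, 19, 12]. chunk has length 4. The slice chunk[::3] selects indices [0, 3] (0->6, 3->12), giving [6, 12].

[6, 12]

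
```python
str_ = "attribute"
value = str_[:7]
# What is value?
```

str_ has length 9. The slice str_[:7] selects indices [0, 1, 2, 3, 4, 5, 6] (0->'a', 1->'t', 2->'t', 3->'r', 4->'i', 5->'b', 6->'u'), giving 'attribu'.

'attribu'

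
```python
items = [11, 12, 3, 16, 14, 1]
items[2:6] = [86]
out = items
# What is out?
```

items starts as [11, 12, 3, 16, 14, 1] (length 6). The slice items[2:6] covers indices [2, 3, 4, 5] with values [3, 16, 14, 1]. Replacing that slice with [86] (different length) produces [11, 12, 86].

[11, 12, 86]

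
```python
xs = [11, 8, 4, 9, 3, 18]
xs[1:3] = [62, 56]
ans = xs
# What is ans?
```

xs starts as [11, 8, 4, 9, 3, 18] (length 6). The slice xs[1:3] covers indices [1, 2] with values [8, 4]. Replacing that slice with [62, 56] (same length) produces [11, 62, 56, 9, 3, 18].

[11, 62, 56, 9, 3, 18]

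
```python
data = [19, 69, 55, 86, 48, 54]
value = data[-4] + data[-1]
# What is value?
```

data has length 6. Negative index -4 maps to positive index 6 + (-4) = 2. data[2] = 55.
data has length 6. Negative index -1 maps to positive index 6 + (-1) = 5. data[5] = 54.
Sum: 55 + 54 = 109.

109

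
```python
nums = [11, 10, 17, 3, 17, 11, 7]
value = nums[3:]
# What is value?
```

nums has length 7. The slice nums[3:] selects indices [3, 4, 5, 6] (3->3, 4->17, 5->11, 6->7), giving [3, 17, 11, 7].

[3, 17, 11, 7]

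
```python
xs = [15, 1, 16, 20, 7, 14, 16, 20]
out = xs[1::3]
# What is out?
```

xs has length 8. The slice xs[1::3] selects indices [1, 4, 7] (1->1, 4->7, 7->20), giving [1, 7, 20].

[1, 7, 20]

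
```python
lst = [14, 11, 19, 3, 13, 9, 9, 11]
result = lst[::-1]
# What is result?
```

lst has length 8. The slice lst[::-1] selects indices [7, 6, 5, 4, 3, 2, 1, 0] (7->11, 6->9, 5->9, 4->13, 3->3, 2->19, 1->11, 0->14), giving [11, 9, 9, 13, 3, 19, 11, 14].

[11, 9, 9, 13, 3, 19, 11, 14]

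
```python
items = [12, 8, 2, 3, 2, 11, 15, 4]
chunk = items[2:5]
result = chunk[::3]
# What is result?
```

items has length 8. The slice items[2:5] selects indices [2, 3, 4] (2->2, 3->3, 4->2), giving [2, 3, 2]. So chunk = [2, 3, 2]. chunk has length 3. The slice chunk[::3] selects indices [0] (0->2), giving [2].

[2]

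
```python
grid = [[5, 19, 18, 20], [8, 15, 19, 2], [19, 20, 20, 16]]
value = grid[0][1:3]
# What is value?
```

grid[0] = [5, 19, 18, 20]. grid[0] has length 4. The slice grid[0][1:3] selects indices [1, 2] (1->19, 2->18), giving [19, 18].

[19, 18]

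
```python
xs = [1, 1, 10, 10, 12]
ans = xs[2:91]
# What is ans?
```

xs has length 5. The slice xs[2:91] selects indices [2, 3, 4] (2->10, 3->10, 4->12), giving [10, 10, 12].

[10, 10, 12]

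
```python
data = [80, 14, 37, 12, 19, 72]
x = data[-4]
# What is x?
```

data has length 6. Negative index -4 maps to positive index 6 + (-4) = 2. data[2] = 37.

37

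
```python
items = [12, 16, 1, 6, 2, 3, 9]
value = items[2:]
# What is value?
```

items has length 7. The slice items[2:] selects indices [2, 3, 4, 5, 6] (2->1, 3->6, 4->2, 5->3, 6->9), giving [1, 6, 2, 3, 9].

[1, 6, 2, 3, 9]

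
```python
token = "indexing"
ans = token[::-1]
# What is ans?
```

token has length 8. The slice token[::-1] selects indices [7, 6, 5, 4, 3, 2, 1, 0] (7->'g', 6->'n', 5->'i', 4->'x', 3->'e', 2->'d', 1->'n', 0->'i'), giving 'gnixedni'.

'gnixedni'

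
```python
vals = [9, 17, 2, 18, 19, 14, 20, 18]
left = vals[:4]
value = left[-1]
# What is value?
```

vals has length 8. The slice vals[:4] selects indices [0, 1, 2, 3] (0->9, 1->17, 2->2, 3->18), giving [9, 17, 2, 18]. So left = [9, 17, 2, 18]. Then left[-1] = 18.

18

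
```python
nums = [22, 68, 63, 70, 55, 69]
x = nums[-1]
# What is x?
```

nums has length 6. Negative index -1 maps to positive index 6 + (-1) = 5. nums[5] = 69.

69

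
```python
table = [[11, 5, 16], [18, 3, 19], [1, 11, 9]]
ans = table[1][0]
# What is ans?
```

table[1] = [18, 3, 19]. Taking column 0 of that row yields 18.

18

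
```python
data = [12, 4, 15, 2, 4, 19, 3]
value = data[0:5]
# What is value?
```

data has length 7. The slice data[0:5] selects indices [0, 1, 2, 3, 4] (0->12, 1->4, 2->15, 3->2, 4->4), giving [12, 4, 15, 2, 4].

[12, 4, 15, 2, 4]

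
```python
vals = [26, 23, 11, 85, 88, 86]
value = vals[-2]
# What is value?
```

vals has length 6. Negative index -2 maps to positive index 6 + (-2) = 4. vals[4] = 88.

88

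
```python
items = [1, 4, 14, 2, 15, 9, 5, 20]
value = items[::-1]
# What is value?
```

items has length 8. The slice items[::-1] selects indices [7, 6, 5, 4, 3, 2, 1, 0] (7->20, 6->5, 5->9, 4->15, 3->2, 2->14, 1->4, 0->1), giving [20, 5, 9, 15, 2, 14, 4, 1].

[20, 5, 9, 15, 2, 14, 4, 1]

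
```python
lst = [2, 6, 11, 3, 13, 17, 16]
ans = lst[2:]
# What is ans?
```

lst has length 7. The slice lst[2:] selects indices [2, 3, 4, 5, 6] (2->11, 3->3, 4->13, 5->17, 6->16), giving [11, 3, 13, 17, 16].

[11, 3, 13, 17, 16]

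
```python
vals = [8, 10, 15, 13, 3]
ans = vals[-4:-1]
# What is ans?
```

vals has length 5. The slice vals[-4:-1] selects indices [1, 2, 3] (1->10, 2->15, 3->13), giving [10, 15, 13].

[10, 15, 13]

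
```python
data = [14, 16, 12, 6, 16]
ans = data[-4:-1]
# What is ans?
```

data has length 5. The slice data[-4:-1] selects indices [1, 2, 3] (1->16, 2->12, 3->6), giving [16, 12, 6].

[16, 12, 6]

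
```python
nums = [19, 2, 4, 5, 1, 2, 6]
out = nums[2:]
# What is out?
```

nums has length 7. The slice nums[2:] selects indices [2, 3, 4, 5, 6] (2->4, 3->5, 4->1, 5->2, 6->6), giving [4, 5, 1, 2, 6].

[4, 5, 1, 2, 6]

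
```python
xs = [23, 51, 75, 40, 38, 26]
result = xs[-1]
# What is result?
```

xs has length 6. Negative index -1 maps to positive index 6 + (-1) = 5. xs[5] = 26.

26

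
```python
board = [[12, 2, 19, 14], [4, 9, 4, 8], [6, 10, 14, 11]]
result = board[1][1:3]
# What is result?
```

board[1] = [4, 9, 4, 8]. board[1] has length 4. The slice board[1][1:3] selects indices [1, 2] (1->9, 2->4), giving [9, 4].

[9, 4]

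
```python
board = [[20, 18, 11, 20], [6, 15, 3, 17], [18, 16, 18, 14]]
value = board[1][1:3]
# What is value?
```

board[1] = [6, 15, 3, 17]. board[1] has length 4. The slice board[1][1:3] selects indices [1, 2] (1->15, 2->3), giving [15, 3].

[15, 3]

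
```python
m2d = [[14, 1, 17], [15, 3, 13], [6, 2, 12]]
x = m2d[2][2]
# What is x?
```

m2d[2] = [6, 2, 12]. Taking column 2 of that row yields 12.

12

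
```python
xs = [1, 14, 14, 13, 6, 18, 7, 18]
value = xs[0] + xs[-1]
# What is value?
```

xs has length 8. xs[0] = 1.
xs has length 8. Negative index -1 maps to positive index 8 + (-1) = 7. xs[7] = 18.
Sum: 1 + 18 = 19.

19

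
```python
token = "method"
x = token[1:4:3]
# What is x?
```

token has length 6. The slice token[1:4:3] selects indices [1] (1->'e'), giving 'e'.

'e'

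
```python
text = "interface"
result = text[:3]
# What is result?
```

text has length 9. The slice text[:3] selects indices [0, 1, 2] (0->'i', 1->'n', 2->'t'), giving 'int'.

'int'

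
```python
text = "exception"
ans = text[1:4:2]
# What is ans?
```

text has length 9. The slice text[1:4:2] selects indices [1, 3] (1->'x', 3->'e'), giving 'xe'.

'xe'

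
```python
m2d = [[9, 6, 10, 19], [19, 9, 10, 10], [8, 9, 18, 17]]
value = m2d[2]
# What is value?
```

m2d has 3 rows. Row 2 is [8, 9, 18, 17].

[8, 9, 18, 17]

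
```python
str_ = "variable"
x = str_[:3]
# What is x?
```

str_ has length 8. The slice str_[:3] selects indices [0, 1, 2] (0->'v', 1->'a', 2->'r'), giving 'var'.

'var'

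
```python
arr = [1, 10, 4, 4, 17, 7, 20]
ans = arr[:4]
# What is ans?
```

arr has length 7. The slice arr[:4] selects indices [0, 1, 2, 3] (0->1, 1->10, 2->4, 3->4), giving [1, 10, 4, 4].

[1, 10, 4, 4]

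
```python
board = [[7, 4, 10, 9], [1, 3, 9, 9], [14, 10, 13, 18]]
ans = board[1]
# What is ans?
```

board has 3 rows. Row 1 is [1, 3, 9, 9].

[1, 3, 9, 9]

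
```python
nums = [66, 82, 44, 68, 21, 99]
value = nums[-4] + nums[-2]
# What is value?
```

nums has length 6. Negative index -4 maps to positive index 6 + (-4) = 2. nums[2] = 44.
nums has length 6. Negative index -2 maps to positive index 6 + (-2) = 4. nums[4] = 21.
Sum: 44 + 21 = 65.

65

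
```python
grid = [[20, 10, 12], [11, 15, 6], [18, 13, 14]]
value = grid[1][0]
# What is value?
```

grid[1] = [11, 15, 6]. Taking column 0 of that row yields 11.

11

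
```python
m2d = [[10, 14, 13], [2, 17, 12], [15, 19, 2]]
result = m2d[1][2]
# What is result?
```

m2d[1] = [2, 17, 12]. Taking column 2 of that row yields 12.

12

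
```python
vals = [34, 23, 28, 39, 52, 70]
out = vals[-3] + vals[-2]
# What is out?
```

vals has length 6. Negative index -3 maps to positive index 6 + (-3) = 3. vals[3] = 39.
vals has length 6. Negative index -2 maps to positive index 6 + (-2) = 4. vals[4] = 52.
Sum: 39 + 52 = 91.

91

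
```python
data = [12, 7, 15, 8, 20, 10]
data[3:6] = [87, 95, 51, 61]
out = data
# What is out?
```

data starts as [12, 7, 15, 8, 20, 10] (length 6). The slice data[3:6] covers indices [3, 4, 5] with values [8, 20, 10]. Replacing that slice with [87, 95, 51, 61] (different length) produces [12, 7, 15, 87, 95, 51, 61].

[12, 7, 15, 87, 95, 51, 61]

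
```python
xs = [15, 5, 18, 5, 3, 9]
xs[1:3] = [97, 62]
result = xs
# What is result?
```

xs starts as [15, 5, 18, 5, 3, 9] (length 6). The slice xs[1:3] covers indices [1, 2] with values [5, 18]. Replacing that slice with [97, 62] (same length) produces [15, 97, 62, 5, 3, 9].

[15, 97, 62, 5, 3, 9]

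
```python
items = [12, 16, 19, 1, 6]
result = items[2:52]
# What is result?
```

items has length 5. The slice items[2:52] selects indices [2, 3, 4] (2->19, 3->1, 4->6), giving [19, 1, 6].

[19, 1, 6]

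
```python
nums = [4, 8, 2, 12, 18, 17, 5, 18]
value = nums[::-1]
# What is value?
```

nums has length 8. The slice nums[::-1] selects indices [7, 6, 5, 4, 3, 2, 1, 0] (7->18, 6->5, 5->17, 4->18, 3->12, 2->2, 1->8, 0->4), giving [18, 5, 17, 18, 12, 2, 8, 4].

[18, 5, 17, 18, 12, 2, 8, 4]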